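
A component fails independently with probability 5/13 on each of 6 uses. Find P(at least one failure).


P(at least one) = 1 - P(none)
P(none) = (1 - 5/13)^6 = (8/13)^6 = 262144/4826809
P(at least one) = 1 - 262144/4826809 = 4564665/4826809

4564665/4826809


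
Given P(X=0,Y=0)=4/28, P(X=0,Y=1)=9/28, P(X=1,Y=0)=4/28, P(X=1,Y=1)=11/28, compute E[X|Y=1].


P(Y=1) = 20/28
E[X|Y=1] = (0*9 + 1*11)/20 = 11/20

11/20


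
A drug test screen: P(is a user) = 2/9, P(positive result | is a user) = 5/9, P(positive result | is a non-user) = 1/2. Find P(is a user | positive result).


P(A) = P(A|B)P(B) + P(A|B')P(B') = 5/9*2/9 + 1/2*7/9 = 83/162
P(B|A) = P(A|B)P(B)/P(A) = (10/81)/(83/162) = 20/83

20/83


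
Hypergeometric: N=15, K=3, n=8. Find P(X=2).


P(X=2) = C(3,2)*C(12,6) / C(15,8)
= 3*924 / 6435
= 2772/6435 = 28/65

28/65


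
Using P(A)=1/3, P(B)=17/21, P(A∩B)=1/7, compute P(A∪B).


P(A∪B) = P(A) + P(B) - P(A∩B)
= 1/3 + 17/21 - 1/7 = 1

1


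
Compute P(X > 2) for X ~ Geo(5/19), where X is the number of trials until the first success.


P(X > 2) = P(first 2 trials all fail) = (1-p)^2 = (14/19)^2 = 196/361

196/361


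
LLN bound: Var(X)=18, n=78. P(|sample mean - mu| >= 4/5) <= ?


Var(Xbar) = Var(X)/n = 18/78
Chebyshev: P(|Xbar-mu| >= 4/5) <= Var(Xbar)/(4/5)^2 = (3/13)/(16/25) = 75/208

75/208


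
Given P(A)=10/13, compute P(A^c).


P(A') = 1 - P(A) = 1 - 10/13 = 3/13

3/13


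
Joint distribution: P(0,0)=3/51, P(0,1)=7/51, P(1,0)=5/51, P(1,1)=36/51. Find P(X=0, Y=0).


Read from table: P(X=0, Y=0) = 3/51 = 1/17

1/17


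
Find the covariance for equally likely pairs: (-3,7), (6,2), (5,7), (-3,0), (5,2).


E[X]=2, E[Y]=18/5, E[XY]=36/5
Cov(X,Y) = E[XY] - E[X]E[Y] = 36/5 - 2*18/5 = 0

0


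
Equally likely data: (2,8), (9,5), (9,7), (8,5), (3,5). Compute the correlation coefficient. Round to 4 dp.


Cov(X,Y) = -1.4000, Var(X) = 9.3600, Var(Y) = 1.6000
rho = Cov/(sqrt(VarX)*sqrt(VarY)) = -0.3618

-0.3618


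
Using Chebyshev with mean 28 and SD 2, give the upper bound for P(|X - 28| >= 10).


k = 10/2 = 5
Chebyshev: P(|X-mu| >= k*sigma) <= 1/k^2 = 1/5^2 = 1/25

1/25


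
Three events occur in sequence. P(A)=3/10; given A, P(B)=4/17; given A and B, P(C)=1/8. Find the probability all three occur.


P(A∩B∩C) = P(A) * P(B|A) * P(C|A∩B)
= 3/10 * 4/17 * 1/8
= 6/85 * 1/8 = 3/340

3/340


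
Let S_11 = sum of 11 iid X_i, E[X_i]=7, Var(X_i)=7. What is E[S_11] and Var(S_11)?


E[S_n] = n*mu = 11*7 = 77
Var(S_n) = n*sigma^2 = 11*7 = 77

E[S_11]=77, Var(S_11)=77


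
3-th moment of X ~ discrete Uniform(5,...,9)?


E[X^3] = (1/5) * sum(x^3 for x=5..9)
= 1925/5 = 385

385


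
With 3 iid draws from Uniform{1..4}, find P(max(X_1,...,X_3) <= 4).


P(max <= 4) = P(all X_i <= 4) = (P(X_1 <= 4))^3
= (4/4)^3 = 1^3 = 1

1


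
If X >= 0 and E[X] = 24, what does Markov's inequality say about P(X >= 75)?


Markov: P(X >= a) <= E[X]/a
P(X >= 75) <= 24/75 = 8/25

8/25


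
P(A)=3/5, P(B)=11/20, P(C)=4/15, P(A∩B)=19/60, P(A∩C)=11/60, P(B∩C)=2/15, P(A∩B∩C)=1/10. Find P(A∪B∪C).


P(A∪B∪C) = P(A)+P(B)+P(C) - P(AB)-P(AC)-P(BC) + P(ABC)
= 3/5+11/20+4/15 - 19/60-11/60-2/15 + 1/10
= 53/60

53/60


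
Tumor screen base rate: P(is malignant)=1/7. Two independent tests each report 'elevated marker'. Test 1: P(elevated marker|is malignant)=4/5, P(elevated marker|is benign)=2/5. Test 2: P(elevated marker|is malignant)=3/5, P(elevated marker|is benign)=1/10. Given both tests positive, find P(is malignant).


After test 1: P(+) = 4/5*1/7 + 2/5*6/7 = 16/35
P(B|+) = (4/35)/(16/35) = 1/4
After test 2 (use post1 as new prior): P(+) = 3/5*1/4 + 1/10*3/4 = 9/40
P(B|+,+) = (3/20)/(9/40) = 2/3

2/3


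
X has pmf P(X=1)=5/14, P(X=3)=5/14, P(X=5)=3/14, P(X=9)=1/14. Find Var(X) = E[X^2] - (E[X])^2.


E[X] = 22/7, E[X^2] = 103/7
Var(X) = E[X^2] - (E[X])^2 = 103/7 - (22/7)^2 = 237/49

237/49


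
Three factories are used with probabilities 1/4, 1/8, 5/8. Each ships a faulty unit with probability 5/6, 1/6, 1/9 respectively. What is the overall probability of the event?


P(A) = P(A|B1)P(B1) + P(A|B2)P(B2) + P(A|B3)P(B3)
= 5/6*1/4 + 1/6*1/8 + 1/9*5/8
= 5/24 + 1/48 + 5/72 = 43/144

43/144


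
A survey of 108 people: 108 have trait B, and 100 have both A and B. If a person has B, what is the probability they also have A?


P(A|B) = P(A∩B)/P(B) = (100/108)/(108/108) = 100/108 = 25/27

25/27


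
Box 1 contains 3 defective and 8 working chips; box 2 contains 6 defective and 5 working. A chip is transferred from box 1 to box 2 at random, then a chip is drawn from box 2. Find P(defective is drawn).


P(transfer defective) = 3/11; P(transfer working) = 8/11
If defective transferred: Urn II has 7 defective of 12, so P(defective|defective moved) = 7/12
If working transferred: Urn II has 6 defective of 12, so P(defective|working moved) = 1/2
By total probability: P(defective) = 3/11*7/12 + 8/11*1/2 = 23/44

23/44


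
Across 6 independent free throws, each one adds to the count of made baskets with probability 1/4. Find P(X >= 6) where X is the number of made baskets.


P(X>=6) = P(X=6)
= 1/4096
= 1/4096

1/4096


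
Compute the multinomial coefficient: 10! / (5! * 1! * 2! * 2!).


10! = 3628800
Denominator: 5!=120 * 1!=1 * 2!=2 * 2!=2
Coefficient = 3628800 / 480 = 7560

7560


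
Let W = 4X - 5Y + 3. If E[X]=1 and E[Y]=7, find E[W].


E[4X - 5Y + 3] = 4*E[X] - 5*E[Y] + 3
= (4)*(1) + (-5)*(7) + (3)
= 4 - 35 + 3 = -28

-28


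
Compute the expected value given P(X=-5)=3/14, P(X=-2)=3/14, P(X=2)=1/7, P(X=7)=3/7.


E[X] = sum(x * P(x))
= -5*3/14 - 2*3/14 + 2*1/7 + 7*3/7
= 25/14

25/14


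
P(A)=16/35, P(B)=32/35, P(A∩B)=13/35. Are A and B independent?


P(A)*P(B) = 16/35*32/35 = 512/1225
P(A∩B) = 13/35 != 512/1225, so not independent

No, A and B are not independent


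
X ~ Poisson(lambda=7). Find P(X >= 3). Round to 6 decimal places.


P(X>=3) = 1 - P(X<=2) = 1 - (e^(-7)*7^0/0! + e^(-7)*7^1/1! + e^(-7)*7^2/2!)
≈ 1 - (0.0009118820 + 0.0063831738 + 0.0223411082)
= 1 - 0.0296361640 = 0.9703638360
≈ 0.970364

0.970364


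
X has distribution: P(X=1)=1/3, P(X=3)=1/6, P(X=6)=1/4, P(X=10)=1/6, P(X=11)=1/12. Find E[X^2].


E[X^2] = sum(g(x)*P(x))
= 1*1/3 + 9*1/6 + 36*1/4 + 100*1/6 + 121*1/12
= 451/12

451/12


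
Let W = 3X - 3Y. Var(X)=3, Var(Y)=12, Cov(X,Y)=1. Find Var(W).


Var(3X - 3Y) = 3^2*Var(X) + (-3)^2*Var(Y) + 2*3*(-3)*Cov(X,Y)
= 9*3 + 9*12 - 18*1
= 27 + 108 - 18 = 117

117


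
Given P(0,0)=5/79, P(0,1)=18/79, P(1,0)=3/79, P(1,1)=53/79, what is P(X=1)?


P(X=1) = P(1,0)+P(1,1) = 3/79 + 53/79 = 56/79

56/79


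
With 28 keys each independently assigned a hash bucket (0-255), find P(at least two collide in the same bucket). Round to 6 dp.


P(all different) = prod((256-i)/256 for i=0..27) = 0.216001
P(at least one match) = 1 - 0.216001 = 0.783999

0.783999


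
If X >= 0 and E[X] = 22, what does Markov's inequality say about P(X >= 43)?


Markov: P(X >= a) <= E[X]/a
P(X >= 43) <= 22/43

22/43


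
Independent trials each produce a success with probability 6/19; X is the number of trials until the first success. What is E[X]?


For geometric (trials until first success), E[X] = 1/p = 1/(6/19) = 19/6

19/6


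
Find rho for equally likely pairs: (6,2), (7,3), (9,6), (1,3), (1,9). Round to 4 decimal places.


Cov(X,Y) = -2.2800, Var(X) = 10.5600, Var(Y) = 6.6400
rho = Cov/(sqrt(VarX)*sqrt(VarY)) = -0.2723

-0.2723


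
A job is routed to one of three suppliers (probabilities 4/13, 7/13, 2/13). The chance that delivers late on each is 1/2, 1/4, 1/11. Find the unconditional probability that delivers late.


P(A) = P(A|B1)P(B1) + P(A|B2)P(B2) + P(A|B3)P(B3)
= 1/2*4/13 + 1/4*7/13 + 1/11*2/13
= 2/13 + 7/52 + 2/143 = 173/572

173/572


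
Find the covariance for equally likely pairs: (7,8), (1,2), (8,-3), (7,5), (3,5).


E[X]=26/5, E[Y]=17/5, E[XY]=84/5
Cov(X,Y) = E[XY] - E[X]E[Y] = 84/5 - 26/5*17/5 = -22/25

-22/25


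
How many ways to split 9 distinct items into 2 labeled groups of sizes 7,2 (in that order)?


9! = 362880
Denominator: 7!=5040 * 2!=2
Coefficient = 362880 / 10080 = 36

36


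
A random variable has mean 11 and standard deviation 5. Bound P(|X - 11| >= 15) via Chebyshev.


k = 15/5 = 3
Chebyshev: P(|X-mu| >= k*sigma) <= 1/k^2 = 1/3^2 = 1/9

1/9


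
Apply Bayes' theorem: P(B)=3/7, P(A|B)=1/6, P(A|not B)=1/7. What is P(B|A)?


P(A) = P(A|B)P(B) + P(A|B')P(B') = 1/6*3/7 + 1/7*4/7 = 15/98
P(B|A) = P(A|B)P(B)/P(A) = (1/14)/(15/98) = 7/15

7/15


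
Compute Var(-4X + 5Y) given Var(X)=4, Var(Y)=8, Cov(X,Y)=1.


Var(-4X + 5Y) = (-4)^2*Var(X) + 5^2*Var(Y) + 2*(-4)*5*Cov(X,Y)
= 16*4 + 25*8 - 40*1
= 64 + 200 - 40 = 224

224


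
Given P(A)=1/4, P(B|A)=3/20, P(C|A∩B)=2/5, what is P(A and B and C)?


P(A∩B∩C) = P(A) * P(B|A) * P(C|A∩B)
= 1/4 * 3/20 * 2/5
= 3/80 * 2/5 = 3/200

3/200


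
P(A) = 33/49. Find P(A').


P(A') = 1 - P(A) = 1 - 33/49 = 16/49

16/49


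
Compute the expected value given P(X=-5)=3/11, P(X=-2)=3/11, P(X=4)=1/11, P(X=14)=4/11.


E[X] = sum(x * P(x))
= -5*3/11 - 2*3/11 + 4*1/11 + 14*4/11
= 39/11

39/11


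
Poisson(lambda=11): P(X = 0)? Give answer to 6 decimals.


P(X=0) = e^(-11) * 11^0 / 0!
≈ 0.00001670170079 * 1 / 1
≈ 0.000017

0.000017


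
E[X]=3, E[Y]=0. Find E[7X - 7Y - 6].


E[7X - 7Y - 6] = 7*E[X] - 7*E[Y] - 6
= (7)*(3) + (-7)*(0) + (-6)
= 21 + 0 - 6 = 15

15


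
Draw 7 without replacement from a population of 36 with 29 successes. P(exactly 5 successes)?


P(X=5) = C(29,5)*C(7,2) / C(36,7)
= 118755*21 / 8347680
= 2493855/8347680 = 55419/185504

55419/185504


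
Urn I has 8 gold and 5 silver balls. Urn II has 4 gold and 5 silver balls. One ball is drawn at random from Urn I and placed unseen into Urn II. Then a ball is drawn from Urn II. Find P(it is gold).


P(transfer gold) = 8/13; P(transfer silver) = 5/13
If gold transferred: Urn II has 5 gold of 10, so P(gold|gold moved) = 1/2
If silver transferred: Urn II has 4 gold of 10, so P(gold|silver moved) = 2/5
By total probability: P(gold) = 8/13*1/2 + 5/13*2/5 = 6/13

6/13


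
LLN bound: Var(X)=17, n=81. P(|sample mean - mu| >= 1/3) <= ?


Var(Xbar) = Var(X)/n = 17/81
Chebyshev: P(|Xbar-mu| >= 1/3) <= Var(Xbar)/(1/3)^2 = (17/81)/(1/9) = 17/9
Bound exceeds 1, so trivial bound: 1

1


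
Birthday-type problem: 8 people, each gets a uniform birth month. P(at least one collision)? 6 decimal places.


P(all different) = prod((12-i)/12 for i=0..7) = 0.046417
P(at least one match) = 1 - 0.046417 = 0.953583

0.953583


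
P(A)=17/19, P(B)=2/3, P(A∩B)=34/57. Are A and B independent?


P(A)*P(B) = 17/19*2/3 = 34/57
P(A∩B) = 34/57, which equals P(A)P(B), so independent

Yes, A and B are independent


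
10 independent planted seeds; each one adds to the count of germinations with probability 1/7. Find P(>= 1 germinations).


P(at least one) = 1 - P(none)
P(none) = (1 - 1/7)^10 = (6/7)^10 = 60466176/282475249
P(at least one) = 1 - 60466176/282475249 = 222009073/282475249

222009073/282475249


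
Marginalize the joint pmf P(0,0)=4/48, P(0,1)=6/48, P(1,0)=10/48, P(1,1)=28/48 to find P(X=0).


P(X=0) = P(0,0)+P(0,1) = 4/48 + 6/48 = 10/48 = 5/24

5/24


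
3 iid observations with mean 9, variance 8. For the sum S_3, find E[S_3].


E[S_n] = n*E[X_1] = 3*9 = 27

27


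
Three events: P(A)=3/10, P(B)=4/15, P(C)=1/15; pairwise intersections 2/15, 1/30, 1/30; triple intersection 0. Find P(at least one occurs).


P(A∪B∪C) = P(A)+P(B)+P(C) - P(AB)-P(AC)-P(BC) + P(ABC)
= 3/10+4/15+1/15 - 2/15-1/30-1/30 + 0
= 13/30

13/30


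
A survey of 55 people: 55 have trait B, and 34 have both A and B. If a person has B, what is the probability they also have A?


P(A|B) = P(A∩B)/P(B) = (34/55)/(55/55) = 34/55

34/55


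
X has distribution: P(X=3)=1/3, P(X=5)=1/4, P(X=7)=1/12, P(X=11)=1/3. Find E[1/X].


E[1/X] = sum(g(x)*P(x))
= 1/3*1/3 + 1/5*1/4 + 1/7*1/12 + 1/11*1/3
= 1409/6930

1409/6930


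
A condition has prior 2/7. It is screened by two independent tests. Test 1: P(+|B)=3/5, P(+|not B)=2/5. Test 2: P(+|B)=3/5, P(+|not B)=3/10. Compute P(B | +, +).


After test 1: P(+) = 3/5*2/7 + 2/5*5/7 = 16/35
P(B|+) = (6/35)/(16/35) = 3/8
After test 2 (use post1 as new prior): P(+) = 3/5*3/8 + 3/10*5/8 = 33/80
P(B|+,+) = (9/40)/(33/80) = 6/11

6/11


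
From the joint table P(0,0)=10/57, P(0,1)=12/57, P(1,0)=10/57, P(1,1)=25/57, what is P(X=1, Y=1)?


Read from table: P(X=1, Y=1) = 25/57

25/57


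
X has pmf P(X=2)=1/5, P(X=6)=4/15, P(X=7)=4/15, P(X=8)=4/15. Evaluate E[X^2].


E[X^2] = sum(x^2 * P(x))
= 4*1/5 + 36*4/15 + 49*4/15 + 64*4/15
= 608/15

608/15


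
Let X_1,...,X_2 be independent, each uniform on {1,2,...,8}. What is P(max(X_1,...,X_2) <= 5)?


P(max <= 5) = P(all X_i <= 5) = (P(X_1 <= 5))^2
= (5/8)^2 = 25/64

25/64


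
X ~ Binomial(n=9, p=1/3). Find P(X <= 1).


P(X<=1) = P(X=0) + P(X=1)
= 512/19683 + 256/2187
= 2816/19683

2816/19683


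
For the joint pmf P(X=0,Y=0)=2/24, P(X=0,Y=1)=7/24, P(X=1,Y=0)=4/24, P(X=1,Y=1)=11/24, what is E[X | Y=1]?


P(Y=1) = 18/24
E[X|Y=1] = (0*7 + 1*11)/18 = 11/18

11/18


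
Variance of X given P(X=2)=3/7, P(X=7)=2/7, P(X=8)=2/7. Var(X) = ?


E[X] = 36/7, E[X^2] = 34
Var(X) = E[X^2] - (E[X])^2 = 34 - (36/7)^2 = 370/49

370/49


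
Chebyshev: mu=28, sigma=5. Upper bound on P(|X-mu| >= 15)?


k = 15/5 = 3
Chebyshev: P(|X-mu| >= k*sigma) <= 1/k^2 = 1/3^2 = 1/9

1/9


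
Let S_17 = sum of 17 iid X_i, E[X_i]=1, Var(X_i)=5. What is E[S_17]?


E[S_n] = n*E[X_1] = 17*1 = 17

17


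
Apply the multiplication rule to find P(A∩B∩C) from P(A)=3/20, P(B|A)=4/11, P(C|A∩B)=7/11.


P(A∩B∩C) = P(A) * P(B|A) * P(C|A∩B)
= 3/20 * 4/11 * 7/11
= 3/55 * 7/11 = 21/605

21/605


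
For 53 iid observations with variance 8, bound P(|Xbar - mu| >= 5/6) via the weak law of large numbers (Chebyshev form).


Var(Xbar) = Var(X)/n = 8/53
Chebyshev: P(|Xbar-mu| >= 5/6) <= Var(Xbar)/(5/6)^2 = (8/53)/(25/36) = 288/1325

288/1325


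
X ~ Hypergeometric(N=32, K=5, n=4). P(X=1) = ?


P(X=1) = C(5,1)*C(27,3) / C(32,4)
= 5*2925 / 35960
= 14625/35960 = 2925/7192

2925/7192


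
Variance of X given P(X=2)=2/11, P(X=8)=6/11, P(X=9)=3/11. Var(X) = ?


E[X] = 79/11, E[X^2] = 635/11
Var(X) = E[X^2] - (E[X])^2 = 635/11 - (79/11)^2 = 744/121

744/121


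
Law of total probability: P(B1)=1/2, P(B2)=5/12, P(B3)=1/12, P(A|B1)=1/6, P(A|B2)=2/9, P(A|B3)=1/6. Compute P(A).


P(A) = P(A|B1)P(B1) + P(A|B2)P(B2) + P(A|B3)P(B3)
= 1/6*1/2 + 2/9*5/12 + 1/6*1/12
= 1/12 + 5/54 + 1/72 = 41/216

41/216


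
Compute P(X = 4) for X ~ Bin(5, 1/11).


P(X=4) = C(5,4) * p^4 * (1-p)^1
= 5 * 1/14641 * 10/11
= 50/161051

50/161051


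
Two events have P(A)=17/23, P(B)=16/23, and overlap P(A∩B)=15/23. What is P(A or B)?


P(A∪B) = P(A) + P(B) - P(A∩B)
= 17/23 + 16/23 - 15/23 = 18/23

18/23


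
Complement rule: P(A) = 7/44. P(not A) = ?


P(A') = 1 - P(A) = 1 - 7/44 = 37/44

37/44


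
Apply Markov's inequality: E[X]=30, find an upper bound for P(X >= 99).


Markov: P(X >= a) <= E[X]/a
P(X >= 99) <= 30/99 = 10/33

10/33


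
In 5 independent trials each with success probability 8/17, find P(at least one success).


P(at least one) = 1 - P(none)
P(none) = (1 - 8/17)^5 = (9/17)^5 = 59049/1419857
P(at least one) = 1 - 59049/1419857 = 1360808/1419857

1360808/1419857


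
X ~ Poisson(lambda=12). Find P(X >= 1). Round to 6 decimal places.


P(X>=1) = 1 - P(X<=0) = 1 - (e^(-12)*12^0/0!)
≈ 1 - 0.0000061442 = 0.9999938558
≈ 0.999994

0.999994


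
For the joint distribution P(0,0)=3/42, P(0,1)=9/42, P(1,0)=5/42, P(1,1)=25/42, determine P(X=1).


P(X=1) = P(1,0)+P(1,1) = 5/42 + 25/42 = 30/42 = 5/7

5/7


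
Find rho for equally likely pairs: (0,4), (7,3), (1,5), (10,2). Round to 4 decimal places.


Cov(X,Y) = -4.2500, Var(X) = 17.2500, Var(Y) = 1.2500
rho = Cov/(sqrt(VarX)*sqrt(VarY)) = -0.9152

-0.9152


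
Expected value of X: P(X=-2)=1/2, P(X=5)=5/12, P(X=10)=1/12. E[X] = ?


E[X] = sum(x * P(x))
= -2*1/2 + 5*5/12 + 10*1/12
= 23/12

23/12


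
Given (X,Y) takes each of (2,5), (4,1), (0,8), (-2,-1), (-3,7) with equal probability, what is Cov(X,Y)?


E[X]=1/5, E[Y]=4, E[XY]=-1
Cov(X,Y) = E[XY] - E[X]E[Y] = -1 - 1/5*4 = -9/5

-9/5


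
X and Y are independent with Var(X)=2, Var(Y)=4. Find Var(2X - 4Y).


Independence => Cov(X,Y)=0
Var(2X - 4Y) = 2^2*Var(X) + (-4)^2*Var(Y)
= 4*2 + 16*4 = 72

72


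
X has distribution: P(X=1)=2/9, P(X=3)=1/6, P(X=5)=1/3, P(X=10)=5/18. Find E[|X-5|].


E[|X-5|] = sum(g(x)*P(x))
= 4*2/9 + 2*1/6 + 0*1/3 + 5*5/18
= 47/18

47/18


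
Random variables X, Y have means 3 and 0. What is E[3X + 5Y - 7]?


E[3X + 5Y - 7] = 3*E[X] + 5*E[Y] - 7
= (3)*(3) + (5)*(0) + (-7)
= 9 + 0 - 7 = 2

2


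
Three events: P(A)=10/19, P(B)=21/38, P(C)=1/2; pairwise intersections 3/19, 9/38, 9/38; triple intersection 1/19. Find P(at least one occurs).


P(A∪B∪C) = P(A)+P(B)+P(C) - P(AB)-P(AC)-P(BC) + P(ABC)
= 10/19+21/38+1/2 - 3/19-9/38-9/38 + 1/19
= 1

1


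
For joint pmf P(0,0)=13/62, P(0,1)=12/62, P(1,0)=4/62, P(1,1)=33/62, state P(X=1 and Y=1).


Read from table: P(X=1, Y=1) = 33/62

33/62


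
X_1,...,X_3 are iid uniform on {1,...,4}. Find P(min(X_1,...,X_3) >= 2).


P(min >= 2) = P(all X_i >= 2) = (P(X_1 >= 2))^3
= (3/4)^3 = 27/64

27/64


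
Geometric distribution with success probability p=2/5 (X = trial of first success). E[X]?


For geometric (trials until first success), E[X] = 1/p = 1/(2/5) = 5/2

5/2


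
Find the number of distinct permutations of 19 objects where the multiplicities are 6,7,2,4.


19! = 121645100408832000
Denominator: 6!=720 * 7!=5040 * 2!=2 * 4!=24
Coefficient = 121645100408832000 / 174182400 = 698377680

698377680


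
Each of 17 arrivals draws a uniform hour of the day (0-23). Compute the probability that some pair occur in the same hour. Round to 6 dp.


P(all different) = prod((24-i)/24 for i=0..16) = 0.000423
P(at least one match) = 1 - 0.000423 = 0.999577

0.999577


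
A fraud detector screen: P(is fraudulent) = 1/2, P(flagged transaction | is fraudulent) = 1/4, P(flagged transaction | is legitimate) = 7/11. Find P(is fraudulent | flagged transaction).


P(A) = P(A|B)P(B) + P(A|B')P(B') = 1/4*1/2 + 7/11*1/2 = 39/88
P(B|A) = P(A|B)P(B)/P(A) = (1/8)/(39/88) = 11/39

11/39


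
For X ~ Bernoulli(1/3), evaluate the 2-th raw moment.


For Bernoulli: X in {0,1}
E[X^2] = 0^2*(1-1/3) + 1^2*1/3 = 1/3

1/3


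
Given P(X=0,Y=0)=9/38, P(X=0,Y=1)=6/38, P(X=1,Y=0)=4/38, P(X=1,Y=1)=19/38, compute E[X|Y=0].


P(Y=0) = 13/38
E[X|Y=0] = (0*9 + 1*4)/13 = 4/13

4/13


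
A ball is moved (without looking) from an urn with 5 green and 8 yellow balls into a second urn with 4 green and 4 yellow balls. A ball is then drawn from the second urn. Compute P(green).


P(transfer green) = 5/13; P(transfer yellow) = 8/13
If green transferred: Urn II has 5 green of 9, so P(green|green moved) = 5/9
If yellow transferred: Urn II has 4 green of 9, so P(green|yellow moved) = 4/9
By total probability: P(green) = 5/13*5/9 + 8/13*4/9 = 19/39

19/39


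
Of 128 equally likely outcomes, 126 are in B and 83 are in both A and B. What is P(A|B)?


P(A|B) = P(A∩B)/P(B) = (83/128)/(126/128) = 83/126

83/126


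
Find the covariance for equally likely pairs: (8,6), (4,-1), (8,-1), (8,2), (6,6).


E[X]=34/5, E[Y]=12/5, E[XY]=88/5
Cov(X,Y) = E[XY] - E[X]E[Y] = 88/5 - 34/5*12/5 = 32/25

32/25


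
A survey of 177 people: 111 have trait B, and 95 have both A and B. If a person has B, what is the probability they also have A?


P(A|B) = P(A∩B)/P(B) = (95/177)/(111/177) = 95/111

95/111


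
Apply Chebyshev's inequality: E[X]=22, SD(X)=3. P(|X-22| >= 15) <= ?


k = 15/3 = 5
Chebyshev: P(|X-mu| >= k*sigma) <= 1/k^2 = 1/5^2 = 1/25

1/25


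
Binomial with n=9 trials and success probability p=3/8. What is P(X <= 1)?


P(X<=1) = P(X=0) + P(X=1)
= 1953125/134217728 + 10546875/134217728
= 390625/4194304

390625/4194304


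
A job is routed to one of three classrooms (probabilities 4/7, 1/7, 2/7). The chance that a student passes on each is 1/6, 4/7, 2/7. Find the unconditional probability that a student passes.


P(A) = P(A|B1)P(B1) + P(A|B2)P(B2) + P(A|B3)P(B3)
= 1/6*4/7 + 4/7*1/7 + 2/7*2/7
= 2/21 + 4/49 + 4/49 = 38/147

38/147


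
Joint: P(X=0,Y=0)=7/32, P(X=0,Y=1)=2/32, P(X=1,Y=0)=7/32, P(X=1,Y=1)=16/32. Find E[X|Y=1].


P(Y=1) = 18/32
E[X|Y=1] = (0*2 + 1*16)/18 = 16/18 = 8/9

8/9


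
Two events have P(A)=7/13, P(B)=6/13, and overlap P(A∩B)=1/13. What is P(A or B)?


P(A∪B) = P(A) + P(B) - P(A∩B)
= 7/13 + 6/13 - 1/13 = 12/13

12/13


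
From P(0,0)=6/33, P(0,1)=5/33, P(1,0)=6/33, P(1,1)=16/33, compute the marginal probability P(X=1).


P(X=1) = P(1,0)+P(1,1) = 6/33 + 16/33 = 22/33 = 2/3

2/3


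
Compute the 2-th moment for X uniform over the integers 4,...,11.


E[X^2] = (1/8) * sum(x^2 for x=4..11)
= 492/8 = 123/2

123/2


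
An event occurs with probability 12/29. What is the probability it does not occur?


P(A') = 1 - P(A) = 1 - 12/29 = 17/29

17/29


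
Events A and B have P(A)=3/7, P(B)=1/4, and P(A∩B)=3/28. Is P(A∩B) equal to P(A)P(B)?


P(A)*P(B) = 3/7*1/4 = 3/28
P(A∩B) = 3/28, which equals P(A)P(B), so independent

Yes, A and B are independent


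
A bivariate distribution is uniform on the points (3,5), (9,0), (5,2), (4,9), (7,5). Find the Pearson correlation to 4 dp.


Cov(X,Y) = -4.3200, Var(X) = 4.6400, Var(Y) = 9.3600
rho = Cov/(sqrt(VarX)*sqrt(VarY)) = -0.6555

-0.6555


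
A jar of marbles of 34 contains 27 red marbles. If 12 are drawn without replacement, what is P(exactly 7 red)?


P(X=7) = C(27,7)*C(7,5) / C(34,12)
= 888030*21 / 548354040
= 18648630/548354040 = 2079/61132

2079/61132


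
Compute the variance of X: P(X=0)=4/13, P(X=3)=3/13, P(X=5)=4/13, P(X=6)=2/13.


E[X] = 41/13, E[X^2] = 199/13
Var(X) = E[X^2] - (E[X])^2 = 199/13 - (41/13)^2 = 906/169

906/169


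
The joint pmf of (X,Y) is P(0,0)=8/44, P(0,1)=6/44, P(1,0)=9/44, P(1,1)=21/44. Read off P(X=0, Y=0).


Read from table: P(X=0, Y=0) = 8/44 = 2/11

2/11


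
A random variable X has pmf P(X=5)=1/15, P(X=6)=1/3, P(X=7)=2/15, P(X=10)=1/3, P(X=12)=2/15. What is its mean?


E[X] = sum(x * P(x))
= 5*1/15 + 6*1/3 + 7*2/15 + 10*1/3 + 12*2/15
= 41/5

41/5


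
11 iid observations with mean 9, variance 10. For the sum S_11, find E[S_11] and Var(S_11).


E[S_n] = n*mu = 11*9 = 99
Var(S_n) = n*sigma^2 = 11*10 = 110

E[S_11]=99, Var(S_11)=110


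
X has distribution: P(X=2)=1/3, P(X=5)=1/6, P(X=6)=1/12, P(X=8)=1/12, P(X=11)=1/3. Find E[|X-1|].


E[|X-1|] = sum(g(x)*P(x))
= 1*1/3 + 4*1/6 + 5*1/12 + 7*1/12 + 10*1/3
= 16/3

16/3


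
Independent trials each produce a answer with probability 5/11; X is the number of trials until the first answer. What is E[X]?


For geometric (trials until first success), E[X] = 1/p = 1/(5/11) = 11/5

11/5


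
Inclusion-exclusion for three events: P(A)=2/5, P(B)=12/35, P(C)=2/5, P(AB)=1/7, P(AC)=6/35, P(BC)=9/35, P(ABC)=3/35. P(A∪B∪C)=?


P(A∪B∪C) = P(A)+P(B)+P(C) - P(AB)-P(AC)-P(BC) + P(ABC)
= 2/5+12/35+2/5 - 1/7-6/35-9/35 + 3/35
= 23/35

23/35


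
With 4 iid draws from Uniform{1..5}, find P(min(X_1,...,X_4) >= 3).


P(min >= 3) = P(all X_i >= 3) = (P(X_1 >= 3))^4
= (3/5)^4 = 81/625

81/625


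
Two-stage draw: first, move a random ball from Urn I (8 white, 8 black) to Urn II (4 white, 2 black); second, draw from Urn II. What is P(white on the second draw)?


P(transfer white) = 8/16 = 1/2; P(transfer black) = 1/2
If white transferred: Urn II has 5 white of 7, so P(white|white moved) = 5/7
If black transferred: Urn II has 4 white of 7, so P(white|black moved) = 4/7
By total probability: P(white) = 1/2*5/7 + 1/2*4/7 = 9/14

9/14


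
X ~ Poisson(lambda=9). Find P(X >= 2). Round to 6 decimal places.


P(X>=2) = 1 - P(X<=1) = 1 - (e^(-9)*9^0/0! + e^(-9)*9^1/1!)
≈ 1 - (0.0001234098 + 0.0011106882)
= 1 - 0.0012340980 = 0.9987659020
≈ 0.998766

0.998766


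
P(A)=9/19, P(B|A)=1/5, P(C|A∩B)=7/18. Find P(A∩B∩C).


P(A∩B∩C) = P(A) * P(B|A) * P(C|A∩B)
= 9/19 * 1/5 * 7/18
= 9/95 * 7/18 = 7/190

7/190


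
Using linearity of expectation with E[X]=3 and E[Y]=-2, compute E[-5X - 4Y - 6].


E[-5X - 4Y - 6] = -5*E[X] - 4*E[Y] - 6
= (-5)*(3) + (-4)*(-2) + (-6)
= -15 + 8 - 6 = -13

-13


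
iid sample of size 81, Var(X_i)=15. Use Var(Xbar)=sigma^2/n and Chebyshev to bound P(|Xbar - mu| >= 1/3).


Var(Xbar) = Var(X)/n = 15/81
Chebyshev: P(|Xbar-mu| >= 1/3) <= Var(Xbar)/(1/3)^2 = (5/27)/(1/9) = 5/3
Bound exceeds 1, so trivial bound: 1

1


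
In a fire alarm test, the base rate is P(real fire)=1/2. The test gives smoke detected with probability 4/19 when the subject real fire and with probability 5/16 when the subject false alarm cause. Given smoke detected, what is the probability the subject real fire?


P(A) = P(A|B)P(B) + P(A|B')P(B') = 4/19*1/2 + 5/16*1/2 = 159/608
P(B|A) = P(A|B)P(B)/P(A) = (2/19)/(159/608) = 64/159

64/159


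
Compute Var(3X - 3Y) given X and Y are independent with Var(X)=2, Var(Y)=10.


Independence => Cov(X,Y)=0
Var(3X - 3Y) = 3^2*Var(X) + (-3)^2*Var(Y)
= 9*2 + 9*10 = 108

108


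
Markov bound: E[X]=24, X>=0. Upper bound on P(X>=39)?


Markov: P(X >= a) <= E[X]/a
P(X >= 39) <= 24/39 = 8/13

8/13


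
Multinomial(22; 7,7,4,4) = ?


22! = 1124000727777607680000
Denominator: 7!=5040 * 7!=5040 * 4!=24 * 4!=24
Coefficient = 1124000727777607680000 / 14631321600 = 76821544800

76821544800


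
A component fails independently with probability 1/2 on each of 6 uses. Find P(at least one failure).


P(at least one) = 1 - P(none)
P(none) = (1 - 1/2)^6 = (1/2)^6 = 1/64
P(at least one) = 1 - 1/64 = 63/64

63/64


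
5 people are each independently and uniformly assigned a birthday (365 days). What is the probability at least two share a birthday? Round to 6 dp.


P(all different) = prod((365-i)/365 for i=0..4) = 0.972864
P(at least one match) = 1 - 0.972864 = 0.027136

0.027136


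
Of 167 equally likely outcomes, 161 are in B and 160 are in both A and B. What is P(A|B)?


P(A|B) = P(A∩B)/P(B) = (160/167)/(161/167) = 160/161

160/161


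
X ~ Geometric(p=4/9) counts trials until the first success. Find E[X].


For geometric (trials until first success), E[X] = 1/p = 1/(4/9) = 9/4

9/4


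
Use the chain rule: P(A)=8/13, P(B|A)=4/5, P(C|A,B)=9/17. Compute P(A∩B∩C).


P(A∩B∩C) = P(A) * P(B|A) * P(C|A∩B)
= 8/13 * 4/5 * 9/17
= 32/65 * 9/17 = 288/1105

288/1105


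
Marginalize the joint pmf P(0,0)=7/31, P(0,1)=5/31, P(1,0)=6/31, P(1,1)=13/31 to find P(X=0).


P(X=0) = P(0,0)+P(0,1) = 7/31 + 5/31 = 12/31

12/31


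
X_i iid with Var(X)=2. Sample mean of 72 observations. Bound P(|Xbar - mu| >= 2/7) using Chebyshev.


Var(Xbar) = Var(X)/n = 2/72
Chebyshev: P(|Xbar-mu| >= 2/7) <= Var(Xbar)/(2/7)^2 = (1/36)/(4/49) = 49/144

49/144


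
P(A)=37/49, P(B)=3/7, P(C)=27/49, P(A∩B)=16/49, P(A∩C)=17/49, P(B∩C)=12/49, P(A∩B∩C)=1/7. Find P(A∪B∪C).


P(A∪B∪C) = P(A)+P(B)+P(C) - P(AB)-P(AC)-P(BC) + P(ABC)
= 37/49+3/7+27/49 - 16/49-17/49-12/49 + 1/7
= 47/49

47/49


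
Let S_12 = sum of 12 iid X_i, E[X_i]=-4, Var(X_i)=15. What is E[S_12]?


E[S_n] = n*E[X_1] = 12*-4 = -48

-48


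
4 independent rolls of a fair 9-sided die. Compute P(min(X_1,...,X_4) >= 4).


P(min >= 4) = P(all X_i >= 4) = (P(X_1 >= 4))^4
= (6/9)^4 = (2/3)^4 = 16/81

16/81


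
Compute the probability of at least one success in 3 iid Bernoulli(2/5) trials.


P(at least one) = 1 - P(none)
P(none) = (1 - 2/5)^3 = (3/5)^3 = 27/125
P(at least one) = 1 - 27/125 = 98/125

98/125


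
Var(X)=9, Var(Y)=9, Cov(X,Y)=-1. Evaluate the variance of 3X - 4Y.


Var(3X - 4Y) = 3^2*Var(X) + (-4)^2*Var(Y) + 2*3*(-4)*Cov(X,Y)
= 9*9 + 16*9 - 24*(-1)
= 81 + 144 + 24 = 249

249


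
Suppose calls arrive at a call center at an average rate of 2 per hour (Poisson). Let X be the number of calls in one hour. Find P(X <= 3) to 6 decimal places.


P(X<=3) = e^(-2)*2^0/0! + e^(-2)*2^1/1! + e^(-2)*2^2/2! + e^(-2)*2^3/3!
≈ 0.1353352832 + 0.2706705665 + 0.2706705665 + 0.1804470443
= 0.8571234605
≈ 0.857123

0.857123


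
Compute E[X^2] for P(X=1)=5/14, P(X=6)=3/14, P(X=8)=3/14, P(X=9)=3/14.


E[X^2] = sum(g(x)*P(x))
= 1*5/14 + 36*3/14 + 64*3/14 + 81*3/14
= 274/7

274/7


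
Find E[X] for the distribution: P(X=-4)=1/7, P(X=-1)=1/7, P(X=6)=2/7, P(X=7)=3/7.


E[X] = sum(x * P(x))
= -4*1/7 - 1*1/7 + 6*2/7 + 7*3/7
= 4

4


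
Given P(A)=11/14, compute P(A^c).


P(A') = 1 - P(A) = 1 - 11/14 = 3/14

3/14


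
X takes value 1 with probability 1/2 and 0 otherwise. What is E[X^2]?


For Bernoulli: X in {0,1}
E[X^2] = 0^2*(1-1/2) + 1^2*1/2 = 1/2

1/2


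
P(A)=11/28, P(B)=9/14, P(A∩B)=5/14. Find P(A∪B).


P(A∪B) = P(A) + P(B) - P(A∩B)
= 11/28 + 9/14 - 5/14 = 19/28

19/28


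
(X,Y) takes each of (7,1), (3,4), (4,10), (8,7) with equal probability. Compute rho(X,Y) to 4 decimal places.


Cov(X,Y) = -1.5000, Var(X) = 4.2500, Var(Y) = 11.2500
rho = Cov/(sqrt(VarX)*sqrt(VarY)) = -0.2169

-0.2169


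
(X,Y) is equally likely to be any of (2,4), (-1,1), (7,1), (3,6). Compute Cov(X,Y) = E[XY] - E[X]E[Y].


E[X]=11/4, E[Y]=3, E[XY]=8
Cov(X,Y) = E[XY] - E[X]E[Y] = 8 - 11/4*3 = -1/4

-1/4


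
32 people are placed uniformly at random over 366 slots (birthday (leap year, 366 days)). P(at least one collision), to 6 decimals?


P(all different) = prod((366-i)/366 for i=0..31) = 0.247626
P(at least one match) = 1 - 0.247626 = 0.752374

0.752374


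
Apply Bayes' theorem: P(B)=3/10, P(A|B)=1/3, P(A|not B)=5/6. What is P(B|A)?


P(A) = P(A|B)P(B) + P(A|B')P(B') = 1/3*3/10 + 5/6*7/10 = 41/60
P(B|A) = P(A|B)P(B)/P(A) = (1/10)/(41/60) = 6/41

6/41


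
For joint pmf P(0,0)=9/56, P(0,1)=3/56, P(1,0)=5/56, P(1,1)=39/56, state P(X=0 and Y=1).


Read from table: P(X=0, Y=1) = 3/56

3/56


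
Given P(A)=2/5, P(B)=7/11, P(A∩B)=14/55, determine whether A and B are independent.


P(A)*P(B) = 2/5*7/11 = 14/55
P(A∩B) = 14/55, which equals P(A)P(B), so independent

Yes, A and B are independent


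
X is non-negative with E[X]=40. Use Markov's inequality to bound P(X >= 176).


Markov: P(X >= a) <= E[X]/a
P(X >= 176) <= 40/176 = 5/22

5/22


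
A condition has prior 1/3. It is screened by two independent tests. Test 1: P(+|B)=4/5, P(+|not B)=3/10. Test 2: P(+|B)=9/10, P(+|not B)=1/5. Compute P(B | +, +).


After test 1: P(+) = 4/5*1/3 + 3/10*2/3 = 7/15
P(B|+) = (4/15)/(7/15) = 4/7
After test 2 (use post1 as new prior): P(+) = 9/10*4/7 + 1/5*3/7 = 3/5
P(B|+,+) = (18/35)/(3/5) = 6/7

6/7


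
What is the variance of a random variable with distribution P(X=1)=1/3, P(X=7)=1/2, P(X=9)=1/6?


E[X] = 16/3, E[X^2] = 115/3
Var(X) = E[X^2] - (E[X])^2 = 115/3 - (16/3)^2 = 89/9

89/9


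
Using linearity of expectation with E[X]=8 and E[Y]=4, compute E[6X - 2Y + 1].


E[6X - 2Y + 1] = 6*E[X] - 2*E[Y] + 1
= (6)*(8) + (-2)*(4) + (1)
= 48 - 8 + 1 = 41

41


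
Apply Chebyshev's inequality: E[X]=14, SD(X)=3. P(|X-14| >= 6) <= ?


k = 6/3 = 2
Chebyshev: P(|X-mu| >= k*sigma) <= 1/k^2 = 1/2^2 = 1/4

1/4


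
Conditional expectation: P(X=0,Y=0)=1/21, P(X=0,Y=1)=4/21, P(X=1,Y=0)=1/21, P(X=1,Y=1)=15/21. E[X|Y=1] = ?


P(Y=1) = 19/21
E[X|Y=1] = (0*4 + 1*15)/19 = 15/19

15/19


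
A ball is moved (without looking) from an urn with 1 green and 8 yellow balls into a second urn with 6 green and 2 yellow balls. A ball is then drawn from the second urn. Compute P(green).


P(transfer green) = 1/9; P(transfer yellow) = 8/9
If green transferred: Urn II has 7 green of 9, so P(green|green moved) = 7/9
If yellow transferred: Urn II has 6 green of 9, so P(green|yellow moved) = 2/3
By total probability: P(green) = 1/9*7/9 + 8/9*2/3 = 55/81

55/81


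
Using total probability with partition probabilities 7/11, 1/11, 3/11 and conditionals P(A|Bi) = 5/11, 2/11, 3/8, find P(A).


P(A) = P(A|B1)P(B1) + P(A|B2)P(B2) + P(A|B3)P(B3)
= 5/11*7/11 + 2/11*1/11 + 3/8*3/11
= 35/121 + 2/121 + 9/88 = 395/968

395/968


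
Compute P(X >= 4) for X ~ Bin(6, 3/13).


P(X>=4) = P(X=4) + P(X=5) + P(X=6)
= 121500/4826809 + 14580/4826809 + 729/4826809
= 136809/4826809

136809/4826809


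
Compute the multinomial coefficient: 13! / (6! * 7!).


13! = 6227020800
Denominator: 6!=720 * 7!=5040
Coefficient = 6227020800 / 3628800 = 1716

1716


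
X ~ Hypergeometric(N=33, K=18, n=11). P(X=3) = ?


P(X=3) = C(18,3)*C(15,8) / C(33,11)
= 816*6435 / 193536720
= 5250960/193536720 = 561/20677

561/20677


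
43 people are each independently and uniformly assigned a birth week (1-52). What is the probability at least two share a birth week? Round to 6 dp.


P(all different) = prod((52-i)/52 for i=0..42) = 0.000000
P(at least one match) = 1 - 0.000000 = 1.000000

1.000000


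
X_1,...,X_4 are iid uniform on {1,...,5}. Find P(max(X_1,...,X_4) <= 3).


P(max <= 3) = P(all X_i <= 3) = (P(X_1 <= 3))^4
= (3/5)^4 = 81/625

81/625


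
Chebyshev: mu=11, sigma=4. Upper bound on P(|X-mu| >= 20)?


k = 20/4 = 5
Chebyshev: P(|X-mu| >= k*sigma) <= 1/k^2 = 1/5^2 = 1/25

1/25


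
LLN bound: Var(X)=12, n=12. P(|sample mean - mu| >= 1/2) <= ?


Var(Xbar) = Var(X)/n = 12/12
Chebyshev: P(|Xbar-mu| >= 1/2) <= Var(Xbar)/(1/2)^2 = 1/(1/4) = 4
Bound exceeds 1, so trivial bound: 1

1


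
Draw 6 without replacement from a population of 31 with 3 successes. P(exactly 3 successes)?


P(X=3) = C(3,3)*C(28,3) / C(31,6)
= 1*3276 / 736281
= 3276/736281 = 4/899

4/899


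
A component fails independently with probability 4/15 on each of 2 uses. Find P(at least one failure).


P(at least one) = 1 - P(none)
P(none) = (1 - 4/15)^2 = (11/15)^2 = 121/225
P(at least one) = 1 - 121/225 = 104/225

104/225


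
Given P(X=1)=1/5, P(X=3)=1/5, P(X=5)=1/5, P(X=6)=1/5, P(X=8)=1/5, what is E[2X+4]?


E[2X+4] = sum(g(x)*P(x))
= 6*1/5 + 10*1/5 + 14*1/5 + 16*1/5 + 20*1/5
= 66/5

66/5


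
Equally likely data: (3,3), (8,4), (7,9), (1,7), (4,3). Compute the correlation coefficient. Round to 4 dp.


Cov(X,Y) = 0.6800, Var(X) = 6.6400, Var(Y) = 5.7600
rho = Cov/(sqrt(VarX)*sqrt(VarY)) = 0.1100

0.1100


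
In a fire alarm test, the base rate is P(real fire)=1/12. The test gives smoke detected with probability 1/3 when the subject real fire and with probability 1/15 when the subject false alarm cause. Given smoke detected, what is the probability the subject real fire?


P(A) = P(A|B)P(B) + P(A|B')P(B') = 1/3*1/12 + 1/15*11/12 = 4/45
P(B|A) = P(A|B)P(B)/P(A) = (1/36)/(4/45) = 5/16

5/16


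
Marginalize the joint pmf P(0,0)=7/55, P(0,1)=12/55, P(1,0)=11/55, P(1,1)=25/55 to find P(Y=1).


P(Y=1) = P(0,1)+P(1,1) = 12/55 + 25/55 = 37/55

37/55


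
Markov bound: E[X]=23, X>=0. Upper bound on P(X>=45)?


Markov: P(X >= a) <= E[X]/a
P(X >= 45) <= 23/45

23/45


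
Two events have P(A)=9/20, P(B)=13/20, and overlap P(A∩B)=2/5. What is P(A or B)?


P(A∪B) = P(A) + P(B) - P(A∩B)
= 9/20 + 13/20 - 2/5 = 7/10

7/10


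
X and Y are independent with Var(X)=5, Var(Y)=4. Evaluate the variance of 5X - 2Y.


Independence => Cov(X,Y)=0
Var(5X - 2Y) = 5^2*Var(X) + (-2)^2*Var(Y)
= 25*5 + 4*4 = 141

141


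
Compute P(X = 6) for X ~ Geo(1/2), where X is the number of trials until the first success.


P(X=6) = (1-p)^5 * p = (1/2)^5 * 1/2
= 1/32 * 1/2 = 1/64

1/64


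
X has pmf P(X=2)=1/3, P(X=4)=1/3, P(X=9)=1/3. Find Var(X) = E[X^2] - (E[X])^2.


E[X] = 5, E[X^2] = 101/3
Var(X) = E[X^2] - (E[X])^2 = 101/3 - (5)^2 = 26/3

26/3


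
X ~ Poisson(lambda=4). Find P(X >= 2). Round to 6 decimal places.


P(X>=2) = 1 - P(X<=1) = 1 - (e^(-4)*4^0/0! + e^(-4)*4^1/1!)
≈ 1 - (0.0183156389 + 0.0732625556)
= 1 - 0.0915781945 = 0.9084218055
≈ 0.908422

0.908422


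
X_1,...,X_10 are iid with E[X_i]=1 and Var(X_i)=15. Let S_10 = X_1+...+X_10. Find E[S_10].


E[S_n] = n*E[X_1] = 10*1 = 10

10


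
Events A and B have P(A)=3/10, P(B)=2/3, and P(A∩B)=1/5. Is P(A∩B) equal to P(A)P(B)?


P(A)*P(B) = 3/10*2/3 = 1/5
P(A∩B) = 1/5, which equals P(A)P(B), so independent

Yes, A and B are independent


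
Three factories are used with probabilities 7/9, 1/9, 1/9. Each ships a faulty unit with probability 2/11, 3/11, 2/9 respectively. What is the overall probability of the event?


P(A) = P(A|B1)P(B1) + P(A|B2)P(B2) + P(A|B3)P(B3)
= 2/11*7/9 + 3/11*1/9 + 2/9*1/9
= 14/99 + 1/33 + 2/81 = 175/891

175/891


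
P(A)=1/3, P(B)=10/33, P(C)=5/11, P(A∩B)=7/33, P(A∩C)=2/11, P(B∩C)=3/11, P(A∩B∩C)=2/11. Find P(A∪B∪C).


P(A∪B∪C) = P(A)+P(B)+P(C) - P(AB)-P(AC)-P(BC) + P(ABC)
= 1/3+10/33+5/11 - 7/33-2/11-3/11 + 2/11
= 20/33

20/33


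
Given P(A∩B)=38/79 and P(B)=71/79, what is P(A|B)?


P(A|B) = P(A∩B)/P(B) = (38/79)/(71/79) = 38/71

38/71


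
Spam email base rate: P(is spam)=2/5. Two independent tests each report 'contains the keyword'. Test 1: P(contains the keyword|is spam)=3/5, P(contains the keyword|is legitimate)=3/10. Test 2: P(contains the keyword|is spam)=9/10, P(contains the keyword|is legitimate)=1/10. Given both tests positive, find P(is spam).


After test 1: P(+) = 3/5*2/5 + 3/10*3/5 = 21/50
P(B|+) = (6/25)/(21/50) = 4/7
After test 2 (use post1 as new prior): P(+) = 9/10*4/7 + 1/10*3/7 = 39/70
P(B|+,+) = (18/35)/(39/70) = 12/13

12/13


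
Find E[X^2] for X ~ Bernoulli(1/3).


For Bernoulli: X in {0,1}
E[X^2] = 0^2*(1-1/3) + 1^2*1/3 = 1/3

1/3


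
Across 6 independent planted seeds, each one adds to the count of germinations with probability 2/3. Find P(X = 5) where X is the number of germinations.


P(X=5) = C(6,5) * p^5 * (1-p)^1
= 6 * 32/243 * 1/3
= 64/243

64/243


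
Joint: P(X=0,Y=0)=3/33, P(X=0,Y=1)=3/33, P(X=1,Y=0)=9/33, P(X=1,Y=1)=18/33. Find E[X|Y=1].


P(Y=1) = 21/33
E[X|Y=1] = (0*3 + 1*18)/21 = 18/21 = 6/7

6/7


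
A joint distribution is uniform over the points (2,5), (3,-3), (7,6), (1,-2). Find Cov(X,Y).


E[X]=13/4, E[Y]=3/2, E[XY]=41/4
Cov(X,Y) = E[XY] - E[X]E[Y] = 41/4 - 13/4*3/2 = 43/8

43/8


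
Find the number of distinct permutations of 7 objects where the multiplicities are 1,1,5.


7! = 5040
Denominator: 1!=1 * 1!=1 * 5!=120
Coefficient = 5040 / 120 = 42

42


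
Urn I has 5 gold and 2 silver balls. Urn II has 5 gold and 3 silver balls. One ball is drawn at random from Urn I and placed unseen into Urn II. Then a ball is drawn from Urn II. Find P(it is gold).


P(transfer gold) = 5/7; P(transfer silver) = 2/7
If gold transferred: Urn II has 6 gold of 9, so P(gold|gold moved) = 2/3
If silver transferred: Urn II has 5 gold of 9, so P(gold|silver moved) = 5/9
By total probability: P(gold) = 5/7*2/3 + 2/7*5/9 = 40/63

40/63


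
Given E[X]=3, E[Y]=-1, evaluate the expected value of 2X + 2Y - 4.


E[2X + 2Y - 4] = 2*E[X] + 2*E[Y] - 4
= (2)*(3) + (2)*(-1) + (-4)
= 6 - 2 - 4 = 0

0


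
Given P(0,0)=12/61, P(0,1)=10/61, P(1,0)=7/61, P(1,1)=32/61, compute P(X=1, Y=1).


Read from table: P(X=1, Y=1) = 32/61

32/61


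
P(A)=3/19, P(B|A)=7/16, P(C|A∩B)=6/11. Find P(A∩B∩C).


P(A∩B∩C) = P(A) * P(B|A) * P(C|A∩B)
= 3/19 * 7/16 * 6/11
= 21/304 * 6/11 = 63/1672

63/1672


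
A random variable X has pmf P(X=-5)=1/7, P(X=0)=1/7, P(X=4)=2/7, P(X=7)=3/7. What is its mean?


E[X] = sum(x * P(x))
= -5*1/7 + 0*1/7 + 4*2/7 + 7*3/7
= 24/7

24/7
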